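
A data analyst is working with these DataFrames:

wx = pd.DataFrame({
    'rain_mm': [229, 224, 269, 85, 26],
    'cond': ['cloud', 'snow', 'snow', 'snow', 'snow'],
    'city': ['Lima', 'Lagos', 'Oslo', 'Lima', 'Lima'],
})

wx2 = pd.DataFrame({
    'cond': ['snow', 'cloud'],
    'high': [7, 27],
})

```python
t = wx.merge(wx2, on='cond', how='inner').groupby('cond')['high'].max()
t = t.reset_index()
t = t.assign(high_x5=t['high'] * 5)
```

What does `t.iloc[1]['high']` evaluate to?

merge on 'cond' (how='inner') → 5 rows:
   rain_mm   cond   city  high
0      229  cloud   Lima    27
1      224   snow  Lagos     7
2      269   snow   Oslo     7
3       85   snow   Lima     7
4       26   snow   Lima     7
group by cond, max of high:
cond
cloud    27
snow      7
Name: high, dtype: int64
reset_index():
    cond  high
0  cloud    27
1   snow     7
add column high_x5 = t['high'] * 5:
    cond  high  high_x5
0  cloud    27      135
1   snow     7       35

7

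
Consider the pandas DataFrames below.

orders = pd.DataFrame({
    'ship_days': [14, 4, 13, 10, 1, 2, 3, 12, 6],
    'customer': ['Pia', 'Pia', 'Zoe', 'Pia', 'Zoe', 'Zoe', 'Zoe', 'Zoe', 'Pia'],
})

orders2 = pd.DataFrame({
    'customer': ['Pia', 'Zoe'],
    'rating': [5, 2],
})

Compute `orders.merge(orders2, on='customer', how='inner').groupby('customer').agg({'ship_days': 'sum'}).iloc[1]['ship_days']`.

31

merge on 'customer' (how='inner') → 9 rows:
   ship_days customer  rating
0         14      Pia       5
1          4      Pia       5
2         13      Zoe       2
3         10      Pia       5
4          1      Zoe       2
5          2      Zoe       2
6          3      Zoe       2
7         12      Zoe       2
8          6      Pia       5
group by customer, sum of ship_days:
          ship_days
customer           
Pia              34
Zoe              31
Then the value at position 1, column 'ship_days': 31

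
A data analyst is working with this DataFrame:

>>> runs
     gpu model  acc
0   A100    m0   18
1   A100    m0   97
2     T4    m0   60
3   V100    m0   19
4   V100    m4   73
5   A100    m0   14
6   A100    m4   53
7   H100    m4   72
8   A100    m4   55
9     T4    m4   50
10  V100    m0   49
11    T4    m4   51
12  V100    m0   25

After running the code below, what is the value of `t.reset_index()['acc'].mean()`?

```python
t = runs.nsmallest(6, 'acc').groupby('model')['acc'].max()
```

49.5

take 6 rows with smallest acc:
     gpu model  acc
5   A100    m0   14
0   A100    m0   18
3   V100    m0   19
12  V100    m0   25
10  V100    m0   49
9     T4    m4   50
group by model, max of acc:
model
m0    49
m4    50
Name: acc, dtype: int64
reset_index():
  model  acc
0    m0   49
1    m4   50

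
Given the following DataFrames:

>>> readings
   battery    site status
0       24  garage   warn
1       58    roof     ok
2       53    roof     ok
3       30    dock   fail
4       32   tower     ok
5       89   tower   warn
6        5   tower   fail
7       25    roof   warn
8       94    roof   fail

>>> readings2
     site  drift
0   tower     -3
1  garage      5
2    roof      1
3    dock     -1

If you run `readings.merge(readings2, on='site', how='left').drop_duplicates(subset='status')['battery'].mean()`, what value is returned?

merge on 'site' (how='left') → 9 rows:
   battery    site status  drift
0       24  garage   warn      5
1       58    roof     ok      1
2       53    roof     ok      1
3       30    dock   fail     -1
4       32   tower     ok     -3
5       89   tower   warn     -3
6        5   tower   fail     -3
7       25    roof   warn      1
8       94    roof   fail      1
drop duplicate status (keep=first):
   battery    site status  drift
0       24  garage   warn      5
1       58    roof     ok      1
3       30    dock   fail     -1
Reading off the mean of column 'battery', we get 37.3333333333.

37.3333333333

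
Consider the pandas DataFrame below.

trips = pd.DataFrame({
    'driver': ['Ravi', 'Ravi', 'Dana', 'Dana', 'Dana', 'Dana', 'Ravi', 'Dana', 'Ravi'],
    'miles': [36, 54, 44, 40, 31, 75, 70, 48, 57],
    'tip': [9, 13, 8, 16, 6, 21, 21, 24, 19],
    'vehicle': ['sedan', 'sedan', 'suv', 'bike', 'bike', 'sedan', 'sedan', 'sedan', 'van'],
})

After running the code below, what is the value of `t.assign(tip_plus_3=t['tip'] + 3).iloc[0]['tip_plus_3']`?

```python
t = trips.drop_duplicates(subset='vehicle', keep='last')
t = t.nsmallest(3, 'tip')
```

9

drop duplicate vehicle (keep=last):
  driver  miles  tip vehicle
2   Dana     44    8     suv
4   Dana     31    6    bike
7   Dana     48   24   sedan
8   Ravi     57   19     van
take 3 rows with smallest tip:
  driver  miles  tip vehicle
4   Dana     31    6    bike
2   Dana     44    8     suv
8   Ravi     57   19     van
add column tip_plus_3 = t['tip'] + 3:
  driver  miles  tip vehicle  tip_plus_3
4   Dana     31    6    bike           9
2   Dana     44    8     suv          11
8   Ravi     57   19     van          22
Reading off the value at position 0, column 'tip_plus_3', we get 9.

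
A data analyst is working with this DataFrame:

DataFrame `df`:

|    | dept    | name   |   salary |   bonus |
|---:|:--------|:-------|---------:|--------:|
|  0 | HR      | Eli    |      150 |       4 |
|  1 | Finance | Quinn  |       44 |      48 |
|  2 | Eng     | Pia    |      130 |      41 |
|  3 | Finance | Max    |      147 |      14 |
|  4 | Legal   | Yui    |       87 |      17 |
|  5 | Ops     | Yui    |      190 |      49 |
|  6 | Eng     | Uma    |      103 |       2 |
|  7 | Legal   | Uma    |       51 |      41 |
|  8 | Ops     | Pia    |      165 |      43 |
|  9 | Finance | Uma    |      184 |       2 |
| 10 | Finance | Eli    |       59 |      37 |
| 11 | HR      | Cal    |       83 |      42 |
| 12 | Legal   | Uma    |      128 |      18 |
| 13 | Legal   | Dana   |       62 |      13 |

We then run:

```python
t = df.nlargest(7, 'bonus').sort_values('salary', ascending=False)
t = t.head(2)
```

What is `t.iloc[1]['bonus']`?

take 7 rows with largest bonus:
       dept   name  salary  bonus
5       Ops    Yui     190     49
1   Finance  Quinn      44     48
8       Ops    Pia     165     43
11       HR    Cal      83     42
2       Eng    Pia     130     41
7     Legal    Uma      51     41
10  Finance    Eli      59     37
sort by salary descending:
       dept   name  salary  bonus
5       Ops    Yui     190     49
8       Ops    Pia     165     43
2       Eng    Pia     130     41
11       HR    Cal      83     42
10  Finance    Eli      59     37
7     Legal    Uma      51     41
1   Finance  Quinn      44     48
take first 2 rows:
  dept name  salary  bonus
5  Ops  Yui     190     49
8  Ops  Pia     165     43
So iloc[1]['bonus'] = 43.

43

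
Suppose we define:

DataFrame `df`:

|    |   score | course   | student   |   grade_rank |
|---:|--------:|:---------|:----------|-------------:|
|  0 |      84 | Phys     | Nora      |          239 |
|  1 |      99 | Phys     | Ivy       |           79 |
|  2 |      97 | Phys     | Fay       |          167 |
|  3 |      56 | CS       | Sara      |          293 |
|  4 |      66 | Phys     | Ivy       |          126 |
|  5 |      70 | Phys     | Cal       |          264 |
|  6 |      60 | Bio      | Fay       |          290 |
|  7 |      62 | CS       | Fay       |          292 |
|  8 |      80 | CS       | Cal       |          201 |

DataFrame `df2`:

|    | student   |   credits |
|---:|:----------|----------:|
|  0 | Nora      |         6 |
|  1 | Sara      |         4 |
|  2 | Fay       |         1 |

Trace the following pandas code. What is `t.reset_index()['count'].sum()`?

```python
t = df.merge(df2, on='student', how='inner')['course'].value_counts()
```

5

merge on 'student' (how='inner') → 5 rows:
   score course student  grade_rank  credits
0     84   Phys    Nora         239        6
1     97   Phys     Fay         167        1
2     56     CS    Sara         293        4
3     60    Bio     Fay         290        1
4     62     CS     Fay         292        1
value_counts of course:
course
Phys    2
CS      2
Bio     1
Name: count, dtype: int64
reset_index():
  course  count
0   Phys      2
1     CS      2
2    Bio      1
sum of column 'count' → 5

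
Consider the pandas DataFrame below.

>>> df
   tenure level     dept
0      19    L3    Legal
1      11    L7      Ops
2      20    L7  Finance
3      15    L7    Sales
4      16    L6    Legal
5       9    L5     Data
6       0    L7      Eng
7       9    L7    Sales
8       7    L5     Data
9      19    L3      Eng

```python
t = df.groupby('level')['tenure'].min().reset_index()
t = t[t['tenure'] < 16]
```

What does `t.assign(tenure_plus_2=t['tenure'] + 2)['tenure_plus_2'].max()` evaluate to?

group by level, min of tenure:
level
L3    19
L5     7
L6    16
L7     0
Name: tenure, dtype: int64
reset_index():
  level  tenure
0    L3      19
1    L5       7
2    L6      16
3    L7       0
filter rows where tenure < 16:
  level  tenure
1    L5       7
3    L7       0
add column tenure_plus_2 = t['tenure'] + 2:
  level  tenure  tenure_plus_2
1    L5       7              9
3    L7       0              2

9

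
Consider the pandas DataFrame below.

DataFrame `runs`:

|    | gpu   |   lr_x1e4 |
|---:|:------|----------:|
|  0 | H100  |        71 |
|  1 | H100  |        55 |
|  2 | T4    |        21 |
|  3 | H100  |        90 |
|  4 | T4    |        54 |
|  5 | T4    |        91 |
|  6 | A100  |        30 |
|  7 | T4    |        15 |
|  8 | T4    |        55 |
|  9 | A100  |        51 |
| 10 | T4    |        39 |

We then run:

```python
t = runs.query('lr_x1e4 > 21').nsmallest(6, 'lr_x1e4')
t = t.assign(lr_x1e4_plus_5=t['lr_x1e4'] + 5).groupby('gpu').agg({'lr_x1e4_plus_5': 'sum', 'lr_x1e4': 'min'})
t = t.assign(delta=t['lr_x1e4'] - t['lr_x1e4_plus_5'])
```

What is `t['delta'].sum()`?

-190

filter rows where lr_x1e4 > 21:
     gpu  lr_x1e4
0   H100       71
1   H100       55
3   H100       90
4     T4       54
5     T4       91
6   A100       30
8     T4       55
9   A100       51
10    T4       39
take 6 rows with smallest lr_x1e4:
     gpu  lr_x1e4
6   A100       30
10    T4       39
9   A100       51
4     T4       54
1   H100       55
8     T4       55
add column lr_x1e4_plus_5 = t['lr_x1e4'] + 5:
     gpu  lr_x1e4  lr_x1e4_plus_5
6   A100       30              35
10    T4       39              44
9   A100       51              56
4     T4       54              59
1   H100       55              60
8     T4       55              60
group by gpu: sum(lr_x1e4_plus_5), min(lr_x1e4):
      lr_x1e4_plus_5  lr_x1e4
gpu                          
A100              91       30
H100              60       55
T4               163       39
add column delta = t['lr_x1e4'] - t['lr_x1e4_plus_5']:
      lr_x1e4_plus_5  lr_x1e4  delta
gpu                                 
A100              91       30    -61
H100              60       55     -5
T4               163       39   -124
Finally, sum of column 'delta' = -190.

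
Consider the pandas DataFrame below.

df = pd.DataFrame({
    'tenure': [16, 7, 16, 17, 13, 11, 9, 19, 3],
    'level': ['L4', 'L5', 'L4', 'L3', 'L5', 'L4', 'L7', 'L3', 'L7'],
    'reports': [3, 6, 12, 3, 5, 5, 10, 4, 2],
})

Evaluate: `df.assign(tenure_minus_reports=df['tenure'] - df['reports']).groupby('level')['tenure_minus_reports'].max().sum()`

add column tenure_minus_reports = df['tenure'] - df['reports']:
   tenure level  reports  tenure_minus_reports
0      16    L4        3                    13
1       7    L5        6                     1
2      16    L4       12                     4
3      17    L3        3                    14
4      13    L5        5                     8
5      11    L4        5                     6
6       9    L7       10                    -1
7      19    L3        4                    15
8       3    L7        2                     1
group by level, max of tenure_minus_reports:
level
L3    15
L4    13
L5     8
L7     1
Name: tenure_minus_reports, dtype: int64

37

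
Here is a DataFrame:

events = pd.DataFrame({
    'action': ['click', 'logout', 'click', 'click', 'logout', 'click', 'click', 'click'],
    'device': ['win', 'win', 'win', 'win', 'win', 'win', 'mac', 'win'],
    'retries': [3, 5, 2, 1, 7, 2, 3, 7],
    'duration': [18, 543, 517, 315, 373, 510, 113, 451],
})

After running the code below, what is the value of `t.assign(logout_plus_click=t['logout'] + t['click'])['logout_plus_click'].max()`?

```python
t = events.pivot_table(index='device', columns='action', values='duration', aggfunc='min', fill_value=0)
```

pivot: rows=device, cols=action, min(duration):
action  click  logout
device               
mac       113       0
win        18     373
add column logout_plus_click = t['logout'] + t['click']:
action  click  logout  logout_plus_click
device                                  
mac       113       0                113
win        18     373                391
Then the max of column 'logout_plus_click': 391

391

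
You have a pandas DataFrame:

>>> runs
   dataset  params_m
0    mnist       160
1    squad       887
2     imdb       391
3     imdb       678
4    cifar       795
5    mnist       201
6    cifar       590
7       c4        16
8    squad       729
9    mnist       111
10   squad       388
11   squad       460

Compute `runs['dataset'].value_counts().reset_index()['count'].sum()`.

12

value_counts of dataset:
dataset
squad    4
mnist    3
imdb     2
cifar    2
c4       1
Name: count, dtype: int64
reset_index():
  dataset  count
0   squad      4
1   mnist      3
2    imdb      2
3   cifar      2
4      c4      1
sum of column 'count' → 12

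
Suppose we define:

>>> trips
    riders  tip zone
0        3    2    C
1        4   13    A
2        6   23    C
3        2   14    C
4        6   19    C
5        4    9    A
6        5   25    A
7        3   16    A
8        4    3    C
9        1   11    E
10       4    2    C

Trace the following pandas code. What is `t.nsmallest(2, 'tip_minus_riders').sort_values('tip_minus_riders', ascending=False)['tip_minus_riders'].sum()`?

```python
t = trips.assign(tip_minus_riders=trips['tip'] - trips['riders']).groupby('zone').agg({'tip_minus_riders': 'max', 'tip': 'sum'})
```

add column tip_minus_riders = trips['tip'] - trips['riders']:
    riders  tip zone  tip_minus_riders
0        3    2    C                -1
1        4   13    A                 9
2        6   23    C                17
3        2   14    C                12
4        6   19    C                13
5        4    9    A                 5
6        5   25    A                20
7        3   16    A                13
8        4    3    C                -1
9        1   11    E                10
10       4    2    C                -2
group by zone: max(tip_minus_riders), sum(tip):
      tip_minus_riders  tip
zone                       
A                   20   63
C                   17   63
E                   10   11
take 2 rows with smallest tip_minus_riders:
      tip_minus_riders  tip
zone                       
E                   10   11
C                   17   63
sort by tip_minus_riders descending:
      tip_minus_riders  tip
zone                       
C                   17   63
E                   10   11
Hence 27.

27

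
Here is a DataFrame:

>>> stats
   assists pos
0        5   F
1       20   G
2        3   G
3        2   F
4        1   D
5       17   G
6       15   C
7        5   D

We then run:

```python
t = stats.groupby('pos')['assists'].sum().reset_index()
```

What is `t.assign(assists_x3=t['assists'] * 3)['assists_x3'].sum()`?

204

group by pos, sum of assists:
pos
C    15
D     6
F     7
G    40
Name: assists, dtype: int64
reset_index():
  pos  assists
0   C       15
1   D        6
2   F        7
3   G       40
add column assists_x3 = t['assists'] * 3:
  pos  assists  assists_x3
0   C       15          45
1   D        6          18
2   F        7          21
3   G       40         120
sum of column 'assists_x3' → 204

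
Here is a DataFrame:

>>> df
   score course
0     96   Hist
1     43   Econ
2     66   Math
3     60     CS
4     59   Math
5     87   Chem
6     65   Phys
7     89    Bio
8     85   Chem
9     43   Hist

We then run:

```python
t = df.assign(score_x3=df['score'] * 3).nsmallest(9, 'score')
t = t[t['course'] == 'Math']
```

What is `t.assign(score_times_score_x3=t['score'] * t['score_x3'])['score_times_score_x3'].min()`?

add column score_x3 = df['score'] * 3:
   score course  score_x3
0     96   Hist       288
1     43   Econ       129
2     66   Math       198
3     60     CS       180
4     59   Math       177
5     87   Chem       261
6     65   Phys       195
7     89    Bio       267
8     85   Chem       255
9     43   Hist       129
take 9 rows with smallest score:
   score course  score_x3
1     43   Econ       129
9     43   Hist       129
4     59   Math       177
3     60     CS       180
6     65   Phys       195
2     66   Math       198
8     85   Chem       255
5     87   Chem       261
7     89    Bio       267
filter rows where course == 'Math':
   score course  score_x3
4     59   Math       177
2     66   Math       198
add column score_times_score_x3 = t['score'] * t['score_x3']:
   score course  score_x3  score_times_score_x3
4     59   Math       177                 10443
2     66   Math       198                 13068
Taking the min of column 'score_times_score_x3' gives 10443.

10443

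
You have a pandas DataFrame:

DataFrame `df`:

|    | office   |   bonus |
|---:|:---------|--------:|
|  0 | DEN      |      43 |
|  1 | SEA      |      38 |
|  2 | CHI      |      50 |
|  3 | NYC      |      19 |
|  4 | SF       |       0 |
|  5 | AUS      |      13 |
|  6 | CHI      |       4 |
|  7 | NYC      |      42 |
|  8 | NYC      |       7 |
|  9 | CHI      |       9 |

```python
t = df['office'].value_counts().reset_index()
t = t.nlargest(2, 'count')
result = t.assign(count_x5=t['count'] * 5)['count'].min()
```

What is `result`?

value_counts of office:
office
CHI    3
NYC    3
DEN    1
SEA    1
SF     1
AUS    1
Name: count, dtype: int64
reset_index():
  office  count
0    CHI      3
1    NYC      3
2    DEN      1
3    SEA      1
4     SF      1
5    AUS      1
take 2 rows with largest count:
  office  count
0    CHI      3
1    NYC      3
add column count_x5 = t['count'] * 5:
  office  count  count_x5
0    CHI      3        15
1    NYC      3        15
Then the min of column 'count': 3

3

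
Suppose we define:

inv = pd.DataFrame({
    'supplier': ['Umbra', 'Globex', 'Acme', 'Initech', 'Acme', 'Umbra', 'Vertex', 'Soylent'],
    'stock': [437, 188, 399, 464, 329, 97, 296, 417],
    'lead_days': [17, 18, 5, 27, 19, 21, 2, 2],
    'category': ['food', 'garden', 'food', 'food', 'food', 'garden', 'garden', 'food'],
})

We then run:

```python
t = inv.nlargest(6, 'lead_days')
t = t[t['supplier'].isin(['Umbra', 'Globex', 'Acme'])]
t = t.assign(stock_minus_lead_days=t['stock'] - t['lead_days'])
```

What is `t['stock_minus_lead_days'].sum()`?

1370

take 6 rows with largest lead_days:
  supplier  stock  lead_days category
3  Initech    464         27     food
5    Umbra     97         21   garden
4     Acme    329         19     food
1   Globex    188         18   garden
0    Umbra    437         17     food
2     Acme    399          5     food
filter rows where supplier in ['Umbra', 'Globex', 'Acme']:
  supplier  stock  lead_days category
5    Umbra     97         21   garden
4     Acme    329         19     food
1   Globex    188         18   garden
0    Umbra    437         17     food
2     Acme    399          5     food
add column stock_minus_lead_days = t['stock'] - t['lead_days']:
  supplier  stock  lead_days category  stock_minus_lead_days
5    Umbra     97         21   garden                     76
4     Acme    329         19     food                    310
1   Globex    188         18   garden                    170
0    Umbra    437         17     food                    420
2     Acme    399          5     food                    394
Reading off the sum of column 'stock_minus_lead_days', we get 1370.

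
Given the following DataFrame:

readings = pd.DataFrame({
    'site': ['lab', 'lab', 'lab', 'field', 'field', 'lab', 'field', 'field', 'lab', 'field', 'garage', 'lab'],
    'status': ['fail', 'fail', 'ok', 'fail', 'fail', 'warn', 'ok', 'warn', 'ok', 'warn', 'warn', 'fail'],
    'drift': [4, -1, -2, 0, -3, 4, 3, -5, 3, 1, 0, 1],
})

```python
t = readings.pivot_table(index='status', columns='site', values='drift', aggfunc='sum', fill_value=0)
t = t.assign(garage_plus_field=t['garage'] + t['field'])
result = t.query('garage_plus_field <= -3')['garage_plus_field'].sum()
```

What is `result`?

pivot: rows=status, cols=site, sum(drift):
site    field  garage  lab
status                    
fail       -3       0    4
ok          3       0    1
warn       -4       0    4
add column garage_plus_field = t['garage'] + t['field']:
site    field  garage  lab  garage_plus_field
status                                       
fail       -3       0    4                 -3
ok          3       0    1                  3
warn       -4       0    4                 -4
filter rows where garage_plus_field <= -3:
site    field  garage  lab  garage_plus_field
status                                       
fail       -3       0    4                 -3
warn       -4       0    4                 -4
Finally, sum of column 'garage_plus_field' = -7.

-7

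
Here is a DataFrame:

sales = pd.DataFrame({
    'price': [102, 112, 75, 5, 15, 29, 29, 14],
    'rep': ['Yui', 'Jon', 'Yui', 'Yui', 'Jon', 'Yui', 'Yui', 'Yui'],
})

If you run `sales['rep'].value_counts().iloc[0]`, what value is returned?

value_counts of rep:
rep
Yui    6
Jon    2
Name: count, dtype: int64

6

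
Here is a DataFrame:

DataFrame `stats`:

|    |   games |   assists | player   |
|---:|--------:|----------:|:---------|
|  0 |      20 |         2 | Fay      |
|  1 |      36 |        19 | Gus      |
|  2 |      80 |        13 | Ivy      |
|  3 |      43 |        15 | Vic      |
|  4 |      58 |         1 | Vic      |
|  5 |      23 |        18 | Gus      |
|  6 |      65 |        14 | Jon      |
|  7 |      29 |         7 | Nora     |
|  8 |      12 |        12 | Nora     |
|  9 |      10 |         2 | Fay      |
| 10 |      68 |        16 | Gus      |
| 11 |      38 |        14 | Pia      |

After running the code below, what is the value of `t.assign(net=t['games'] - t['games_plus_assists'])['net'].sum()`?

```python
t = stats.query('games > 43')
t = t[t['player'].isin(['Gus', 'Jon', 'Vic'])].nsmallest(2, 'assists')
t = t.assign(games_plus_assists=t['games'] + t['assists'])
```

filter rows where games > 43:
    games  assists player
2      80       13    Ivy
4      58        1    Vic
6      65       14    Jon
10     68       16    Gus
filter rows where player in ['Gus', 'Jon', 'Vic']:
    games  assists player
4      58        1    Vic
6      65       14    Jon
10     68       16    Gus
take 2 rows with smallest assists:
   games  assists player
4     58        1    Vic
6     65       14    Jon
add column games_plus_assists = t['games'] + t['assists']:
   games  assists player  games_plus_assists
4     58        1    Vic                  59
6     65       14    Jon                  79
add column net = t['games'] - t['games_plus_assists']:
   games  assists player  games_plus_assists  net
4     58        1    Vic                  59   -1
6     65       14    Jon                  79  -14
Then the sum of column 'net': -15

-15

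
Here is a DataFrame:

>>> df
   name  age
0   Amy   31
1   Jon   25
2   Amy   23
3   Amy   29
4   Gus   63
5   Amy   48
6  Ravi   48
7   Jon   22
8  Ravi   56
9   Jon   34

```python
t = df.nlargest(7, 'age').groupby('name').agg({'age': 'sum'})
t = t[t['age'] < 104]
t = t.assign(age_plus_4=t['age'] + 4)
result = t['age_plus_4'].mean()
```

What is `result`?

take 7 rows with largest age:
   name  age
4   Gus   63
8  Ravi   56
5   Amy   48
6  Ravi   48
9   Jon   34
0   Amy   31
3   Amy   29
group by name, sum of age:
      age
name     
Amy   108
Gus    63
Jon    34
Ravi  104
filter rows where age < 104:
      age
name     
Gus    63
Jon    34
add column age_plus_4 = t['age'] + 4:
      age  age_plus_4
name                 
Gus    63          67
Jon    34          38

52.5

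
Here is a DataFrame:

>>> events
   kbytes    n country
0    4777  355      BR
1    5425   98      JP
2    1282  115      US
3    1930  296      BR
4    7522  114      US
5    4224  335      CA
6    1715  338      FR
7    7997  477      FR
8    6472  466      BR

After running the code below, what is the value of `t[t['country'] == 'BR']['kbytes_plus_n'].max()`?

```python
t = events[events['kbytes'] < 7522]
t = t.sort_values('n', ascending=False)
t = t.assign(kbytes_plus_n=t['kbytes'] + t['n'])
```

6938

filter rows where kbytes < 7522:
   kbytes    n country
0    4777  355      BR
1    5425   98      JP
2    1282  115      US
3    1930  296      BR
5    4224  335      CA
6    1715  338      FR
8    6472  466      BR
sort by n descending:
   kbytes    n country
8    6472  466      BR
0    4777  355      BR
6    1715  338      FR
5    4224  335      CA
3    1930  296      BR
2    1282  115      US
1    5425   98      JP
add column kbytes_plus_n = t['kbytes'] + t['n']:
   kbytes    n country  kbytes_plus_n
8    6472  466      BR           6938
0    4777  355      BR           5132
6    1715  338      FR           2053
5    4224  335      CA           4559
3    1930  296      BR           2226
2    1282  115      US           1397
1    5425   98      JP           5523
filter rows where country == 'BR':
   kbytes    n country  kbytes_plus_n
8    6472  466      BR           6938
0    4777  355      BR           5132
3    1930  296      BR           2226
Finally, max of column 'kbytes_plus_n' = 6938.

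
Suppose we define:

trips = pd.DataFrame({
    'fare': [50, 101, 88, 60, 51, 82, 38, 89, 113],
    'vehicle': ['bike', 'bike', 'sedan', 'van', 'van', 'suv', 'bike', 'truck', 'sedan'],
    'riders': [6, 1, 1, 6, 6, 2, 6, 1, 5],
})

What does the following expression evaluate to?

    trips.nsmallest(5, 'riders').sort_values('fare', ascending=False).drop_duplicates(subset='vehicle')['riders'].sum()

9

take 5 rows with smallest riders:
   fare vehicle  riders
1   101    bike       1
2    88   sedan       1
7    89   truck       1
5    82     suv       2
8   113   sedan       5
sort by fare descending:
   fare vehicle  riders
8   113   sedan       5
1   101    bike       1
7    89   truck       1
2    88   sedan       1
5    82     suv       2
drop duplicate vehicle (keep=first):
   fare vehicle  riders
8   113   sedan       5
1   101    bike       1
7    89   truck       1
5    82     suv       2
Hence 9.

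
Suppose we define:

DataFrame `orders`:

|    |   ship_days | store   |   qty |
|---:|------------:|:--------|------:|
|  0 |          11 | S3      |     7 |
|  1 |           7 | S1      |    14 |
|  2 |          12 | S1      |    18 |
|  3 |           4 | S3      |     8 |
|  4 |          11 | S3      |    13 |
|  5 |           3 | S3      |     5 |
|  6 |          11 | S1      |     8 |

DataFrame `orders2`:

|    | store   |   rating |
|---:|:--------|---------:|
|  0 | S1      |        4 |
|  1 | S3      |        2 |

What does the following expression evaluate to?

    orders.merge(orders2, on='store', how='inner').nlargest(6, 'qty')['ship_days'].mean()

merge on 'store' (how='inner') → 7 rows:
   ship_days store  qty  rating
0         11    S3    7       2
1          7    S1   14       4
2         12    S1   18       4
3          4    S3    8       2
4         11    S3   13       2
5          3    S3    5       2
6         11    S1    8       4
take 6 rows with largest qty:
   ship_days store  qty  rating
2         12    S1   18       4
1          7    S1   14       4
4         11    S3   13       2
3          4    S3    8       2
6         11    S1    8       4
0         11    S3    7       2
So mean() = 9.33333333333.

9.33333333333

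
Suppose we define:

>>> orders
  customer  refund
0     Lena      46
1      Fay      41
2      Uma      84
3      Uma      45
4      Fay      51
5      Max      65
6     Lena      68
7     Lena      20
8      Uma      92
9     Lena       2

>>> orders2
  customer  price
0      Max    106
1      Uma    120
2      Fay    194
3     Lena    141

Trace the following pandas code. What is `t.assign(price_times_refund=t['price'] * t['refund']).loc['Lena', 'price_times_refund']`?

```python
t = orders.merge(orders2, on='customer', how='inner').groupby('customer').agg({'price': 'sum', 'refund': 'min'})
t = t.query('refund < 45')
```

merge on 'customer' (how='inner') → 10 rows:
  customer  refund  price
0     Lena      46    141
1      Fay      41    194
2      Uma      84    120
3      Uma      45    120
4      Fay      51    194
5      Max      65    106
6     Lena      68    141
7     Lena      20    141
8      Uma      92    120
9     Lena       2    141
group by customer: sum(price), min(refund):
          price  refund
customer               
Fay         388      41
Lena        564       2
Max         106      65
Uma         360      45
filter rows where refund < 45:
          price  refund
customer               
Fay         388      41
Lena        564       2
add column price_times_refund = t['price'] * t['refund']:
          price  refund  price_times_refund
customer                                   
Fay         388      41               15908
Lena        564       2                1128
Then the value at row 'Lena', column 'price_times_refund': 1128

1128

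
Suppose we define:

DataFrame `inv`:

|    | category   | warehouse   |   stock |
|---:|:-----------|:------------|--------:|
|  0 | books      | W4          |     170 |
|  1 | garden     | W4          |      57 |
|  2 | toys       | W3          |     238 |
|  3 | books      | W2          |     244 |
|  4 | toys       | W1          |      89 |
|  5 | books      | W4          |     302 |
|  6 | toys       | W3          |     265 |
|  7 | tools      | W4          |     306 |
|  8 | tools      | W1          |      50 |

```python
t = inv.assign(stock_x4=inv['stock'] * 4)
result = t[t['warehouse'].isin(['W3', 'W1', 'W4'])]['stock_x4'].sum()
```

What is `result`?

add column stock_x4 = inv['stock'] * 4:
  category warehouse  stock  stock_x4
0    books        W4    170       680
1   garden        W4     57       228
2     toys        W3    238       952
3    books        W2    244       976
4     toys        W1     89       356
5    books        W4    302      1208
6     toys        W3    265      1060
7    tools        W4    306      1224
8    tools        W1     50       200
filter rows where warehouse in ['W3', 'W1', 'W4']:
  category warehouse  stock  stock_x4
0    books        W4    170       680
1   garden        W4     57       228
2     toys        W3    238       952
4     toys        W1     89       356
5    books        W4    302      1208
6     toys        W3    265      1060
7    tools        W4    306      1224
8    tools        W1     50       200
Finally, sum of column 'stock_x4' = 5908.

5908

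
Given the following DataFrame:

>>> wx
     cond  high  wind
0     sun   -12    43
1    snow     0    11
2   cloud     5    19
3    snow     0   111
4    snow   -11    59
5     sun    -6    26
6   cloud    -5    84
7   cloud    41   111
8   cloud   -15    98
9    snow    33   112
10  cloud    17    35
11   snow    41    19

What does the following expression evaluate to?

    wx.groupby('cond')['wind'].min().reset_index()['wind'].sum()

group by cond, min of wind:
cond
cloud    19
snow     11
sun      26
Name: wind, dtype: int64
reset_index():
    cond  wind
0  cloud    19
1   snow    11
2    sun    26
Taking the sum of column 'wind' gives 56.

56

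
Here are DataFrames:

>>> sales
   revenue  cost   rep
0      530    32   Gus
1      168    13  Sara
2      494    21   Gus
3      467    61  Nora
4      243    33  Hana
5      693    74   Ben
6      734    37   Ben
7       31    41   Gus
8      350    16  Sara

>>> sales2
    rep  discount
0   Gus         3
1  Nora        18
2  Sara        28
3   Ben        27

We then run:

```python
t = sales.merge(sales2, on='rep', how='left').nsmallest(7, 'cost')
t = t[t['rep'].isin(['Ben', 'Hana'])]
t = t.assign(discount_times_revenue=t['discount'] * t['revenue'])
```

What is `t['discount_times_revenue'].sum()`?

19818.0

merge on 'rep' (how='left') → 9 rows:
   revenue  cost   rep  discount
0      530    32   Gus       3.0
1      168    13  Sara      28.0
2      494    21   Gus       3.0
3      467    61  Nora      18.0
4      243    33  Hana       NaN
5      693    74   Ben      27.0
6      734    37   Ben      27.0
7       31    41   Gus       3.0
8      350    16  Sara      28.0
take 7 rows with smallest cost:
   revenue  cost   rep  discount
1      168    13  Sara      28.0
8      350    16  Sara      28.0
2      494    21   Gus       3.0
0      530    32   Gus       3.0
4      243    33  Hana       NaN
6      734    37   Ben      27.0
7       31    41   Gus       3.0
filter rows where rep in ['Ben', 'Hana']:
   revenue  cost   rep  discount
4      243    33  Hana       NaN
6      734    37   Ben      27.0
add column discount_times_revenue = t['discount'] * t['revenue']:
   revenue  cost   rep  discount  discount_times_revenue
4      243    33  Hana       NaN                     NaN
6      734    37   Ben      27.0                 19818.0
Taking the sum of column 'discount_times_revenue' gives 19818.0.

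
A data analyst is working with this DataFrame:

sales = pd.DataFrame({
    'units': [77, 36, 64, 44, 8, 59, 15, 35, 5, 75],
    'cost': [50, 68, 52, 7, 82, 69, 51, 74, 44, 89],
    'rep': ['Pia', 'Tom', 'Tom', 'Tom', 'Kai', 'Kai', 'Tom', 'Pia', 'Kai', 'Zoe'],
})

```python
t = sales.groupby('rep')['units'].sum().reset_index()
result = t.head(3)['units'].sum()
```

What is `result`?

group by rep, sum of units:
rep
Kai     72
Pia    112
Tom    159
Zoe     75
Name: units, dtype: int64
reset_index():
   rep  units
0  Kai     72
1  Pia    112
2  Tom    159
3  Zoe     75
take first 3 rows:
   rep  units
0  Kai     72
1  Pia    112
2  Tom    159
Finally, sum of column 'units' = 343.

343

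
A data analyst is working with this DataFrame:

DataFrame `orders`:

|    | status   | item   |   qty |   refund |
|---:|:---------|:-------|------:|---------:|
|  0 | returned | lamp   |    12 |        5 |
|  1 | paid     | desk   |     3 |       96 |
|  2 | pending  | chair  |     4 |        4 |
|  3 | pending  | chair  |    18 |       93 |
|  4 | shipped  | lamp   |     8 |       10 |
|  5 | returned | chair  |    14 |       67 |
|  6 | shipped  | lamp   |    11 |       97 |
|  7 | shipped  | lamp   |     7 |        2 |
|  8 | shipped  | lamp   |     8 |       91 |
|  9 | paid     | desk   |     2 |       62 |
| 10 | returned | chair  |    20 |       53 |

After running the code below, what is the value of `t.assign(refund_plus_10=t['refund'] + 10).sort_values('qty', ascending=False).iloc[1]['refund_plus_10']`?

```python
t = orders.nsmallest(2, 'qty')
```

take 2 rows with smallest qty:
  status  item  qty  refund
9   paid  desk    2      62
1   paid  desk    3      96
add column refund_plus_10 = t['refund'] + 10:
  status  item  qty  refund  refund_plus_10
9   paid  desk    2      62              72
1   paid  desk    3      96             106
sort by qty descending:
  status  item  qty  refund  refund_plus_10
1   paid  desk    3      96             106
9   paid  desk    2      62              72
value at position 1, column 'refund_plus_10' → 72

72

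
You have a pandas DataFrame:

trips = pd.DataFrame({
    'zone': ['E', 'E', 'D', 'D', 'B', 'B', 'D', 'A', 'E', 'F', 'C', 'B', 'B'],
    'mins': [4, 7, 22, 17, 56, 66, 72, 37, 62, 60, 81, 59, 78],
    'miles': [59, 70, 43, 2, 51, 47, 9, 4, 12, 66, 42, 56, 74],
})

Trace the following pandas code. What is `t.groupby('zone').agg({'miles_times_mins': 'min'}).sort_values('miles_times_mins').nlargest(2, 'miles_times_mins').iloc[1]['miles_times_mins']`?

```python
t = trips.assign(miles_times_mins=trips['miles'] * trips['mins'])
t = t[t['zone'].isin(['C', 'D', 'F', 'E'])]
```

add column miles_times_mins = trips['miles'] * trips['mins']:
   zone  mins  miles  miles_times_mins
0     E     4     59               236
1     E     7     70               490
2     D    22     43               946
3     D    17      2                34
4     B    56     51              2856
5     B    66     47              3102
6     D    72      9               648
7     A    37      4               148
8     E    62     12               744
9     F    60     66              3960
10    C    81     42              3402
11    B    59     56              3304
12    B    78     74              5772
filter rows where zone in ['C', 'D', 'F', 'E']:
   zone  mins  miles  miles_times_mins
0     E     4     59               236
1     E     7     70               490
2     D    22     43               946
3     D    17      2                34
6     D    72      9               648
8     E    62     12               744
9     F    60     66              3960
10    C    81     42              3402
group by zone, min of miles_times_mins:
      miles_times_mins
zone                  
C                 3402
D                   34
E                  236
F                 3960
sort by miles_times_mins:
      miles_times_mins
zone                  
D                   34
E                  236
C                 3402
F                 3960
take 2 rows with largest miles_times_mins:
      miles_times_mins
zone                  
F                 3960
C                 3402
Finally, value at position 1, column 'miles_times_mins' = 3402.

3402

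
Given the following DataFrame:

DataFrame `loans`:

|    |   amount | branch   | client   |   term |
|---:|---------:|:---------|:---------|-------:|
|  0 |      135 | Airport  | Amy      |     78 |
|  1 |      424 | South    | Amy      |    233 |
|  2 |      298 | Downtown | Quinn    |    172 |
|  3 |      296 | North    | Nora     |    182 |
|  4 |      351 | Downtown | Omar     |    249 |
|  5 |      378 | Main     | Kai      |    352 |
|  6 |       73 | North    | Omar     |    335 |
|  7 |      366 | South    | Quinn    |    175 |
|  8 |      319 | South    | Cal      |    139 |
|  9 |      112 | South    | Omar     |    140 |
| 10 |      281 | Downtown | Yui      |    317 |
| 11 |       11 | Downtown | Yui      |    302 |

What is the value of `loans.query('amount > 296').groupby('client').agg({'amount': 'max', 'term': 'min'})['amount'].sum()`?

filter rows where amount > 296:
   amount    branch client  term
1     424     South    Amy   233
2     298  Downtown  Quinn   172
4     351  Downtown   Omar   249
5     378      Main    Kai   352
7     366     South  Quinn   175
8     319     South    Cal   139
group by client: max(amount), min(term):
        amount  term
client              
Amy        424   233
Cal        319   139
Kai        378   352
Omar       351   249
Quinn      366   172
So sum() = 1838.

1838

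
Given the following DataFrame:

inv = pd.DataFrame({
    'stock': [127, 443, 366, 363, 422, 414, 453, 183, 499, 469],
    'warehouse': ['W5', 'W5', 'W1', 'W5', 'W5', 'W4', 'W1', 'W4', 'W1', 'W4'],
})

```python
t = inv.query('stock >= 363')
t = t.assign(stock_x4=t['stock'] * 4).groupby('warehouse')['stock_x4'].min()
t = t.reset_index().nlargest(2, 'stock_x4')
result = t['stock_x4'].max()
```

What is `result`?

filter rows where stock >= 363:
   stock warehouse
1    443        W5
2    366        W1
3    363        W5
4    422        W5
5    414        W4
6    453        W1
8    499        W1
9    469        W4
add column stock_x4 = t['stock'] * 4:
   stock warehouse  stock_x4
1    443        W5      1772
2    366        W1      1464
3    363        W5      1452
4    422        W5      1688
5    414        W4      1656
6    453        W1      1812
8    499        W1      1996
9    469        W4      1876
group by warehouse, min of stock_x4:
warehouse
W1    1464
W4    1656
W5    1452
Name: stock_x4, dtype: int64
reset_index():
  warehouse  stock_x4
0        W1      1464
1        W4      1656
2        W5      1452
take 2 rows with largest stock_x4:
  warehouse  stock_x4
1        W4      1656
0        W1      1464
Taking the max of column 'stock_x4' gives 1656.

1656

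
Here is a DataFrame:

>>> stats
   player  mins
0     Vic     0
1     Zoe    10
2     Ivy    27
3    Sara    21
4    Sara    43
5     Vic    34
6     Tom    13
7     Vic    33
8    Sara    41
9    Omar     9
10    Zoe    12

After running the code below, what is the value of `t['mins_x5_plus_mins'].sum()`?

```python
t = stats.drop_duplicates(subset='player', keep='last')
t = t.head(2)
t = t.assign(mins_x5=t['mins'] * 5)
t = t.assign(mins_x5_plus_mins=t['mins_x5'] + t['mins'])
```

240

drop duplicate player (keep=last):
   player  mins
2     Ivy    27
6     Tom    13
7     Vic    33
8    Sara    41
9    Omar     9
10    Zoe    12
take first 2 rows:
  player  mins
2    Ivy    27
6    Tom    13
add column mins_x5 = t['mins'] * 5:
  player  mins  mins_x5
2    Ivy    27      135
6    Tom    13       65
add column mins_x5_plus_mins = t['mins_x5'] + t['mins']:
  player  mins  mins_x5  mins_x5_plus_mins
2    Ivy    27      135                162
6    Tom    13       65                 78
The sum of column 'mins_x5_plus_mins' is 240.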